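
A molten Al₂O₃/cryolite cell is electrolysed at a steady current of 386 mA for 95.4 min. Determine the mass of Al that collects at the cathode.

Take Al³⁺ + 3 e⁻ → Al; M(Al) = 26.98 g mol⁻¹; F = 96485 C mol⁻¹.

0.206 g

Q = I·t = 0.3860 A × 5724.0 s = 2209 C.
n(e⁻) = Q/F = 2209 / 96485 = 0.02290 mol.
Al³⁺ + 3 e⁻ → Al, so n(Al) = n(e⁻)/3 = 0.007633 mol.
m = n·M = 0.007633 × 26.98 = 0.206 g.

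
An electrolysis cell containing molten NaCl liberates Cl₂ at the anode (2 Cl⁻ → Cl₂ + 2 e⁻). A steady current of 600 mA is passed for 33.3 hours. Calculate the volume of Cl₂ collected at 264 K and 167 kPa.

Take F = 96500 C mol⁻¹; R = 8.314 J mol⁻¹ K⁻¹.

Q = I·t = 0.6000 A × 119880 s = 71930 C.
n(e⁻) = Q/F = 71930 / 96500 = 0.7454 mol.
2 electrons are transferred per Cl₂ molecule, so n(Cl₂) = 0.7454 / 2 = 0.3727 mol.
V = nRT/P = (0.3727 × 8.314 × 264) / (167 × 10³ Pa) = 0.00490 m³ = 4.90 L.

4.90 L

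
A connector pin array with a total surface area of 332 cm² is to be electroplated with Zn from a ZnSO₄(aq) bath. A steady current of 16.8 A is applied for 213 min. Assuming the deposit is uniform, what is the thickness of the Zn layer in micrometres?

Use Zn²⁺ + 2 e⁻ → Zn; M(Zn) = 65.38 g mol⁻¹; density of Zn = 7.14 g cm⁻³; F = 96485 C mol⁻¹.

Q = I·t = 16.80 × 12780 = 214700 C; n(e⁻) = 2.225 mol.
n(Zn) = n(e⁻)/2 = 1.113 mol, so m = 1.113 × 65.38 = 72.74 g.
Volume = m/ρ = 72.74 / 7.14 = 10.19 cm³.
Thickness = V/A = 10.19 / 332 = 0.0307 cm = 307 μm.

307 μm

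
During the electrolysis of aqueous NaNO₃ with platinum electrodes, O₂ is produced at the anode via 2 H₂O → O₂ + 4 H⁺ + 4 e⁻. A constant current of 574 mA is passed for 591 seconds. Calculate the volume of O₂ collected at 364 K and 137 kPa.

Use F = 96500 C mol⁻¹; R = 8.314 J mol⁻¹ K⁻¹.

0.0194 L

Q = I·t = 0.5740 A × 591.00 s = 339.2 C.
n(e⁻) = Q/F = 339.2 / 96500 = 0.003515 mol.
4 electrons are transferred per O₂ molecule, so n(O₂) = 0.003515 / 4 = 0.0008788 mol.
V = nRT/P = (0.0008788 × 8.314 × 364) / (137 × 10³ Pa) = 1.94 × 10⁻⁵ m³ = 0.0194 L.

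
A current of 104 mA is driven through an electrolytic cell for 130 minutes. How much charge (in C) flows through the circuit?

Q = I·t = 0.1040 A × 7800.0 s = 811 C.

811 C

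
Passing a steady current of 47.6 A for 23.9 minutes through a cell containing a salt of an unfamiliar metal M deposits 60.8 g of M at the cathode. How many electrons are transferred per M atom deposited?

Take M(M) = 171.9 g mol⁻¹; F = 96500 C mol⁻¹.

Q = I·t = 47.60 A × 1434.0 s = 68260 C, so n(e⁻) = 68260/96500 = 0.7073 mol.
n(M) deposited = 60.8 / 171.9 = 0.3537 mol.
Electrons per atom = n(e⁻)/n(M) = 0.7073 / 0.3537 = 2.00 ≈ 2, so the ion is M²⁺.

2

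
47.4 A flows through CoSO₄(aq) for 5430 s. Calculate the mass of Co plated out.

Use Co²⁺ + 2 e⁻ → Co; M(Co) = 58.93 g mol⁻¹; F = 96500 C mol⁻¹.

78.6 g

Q = I·t = 47.40 A × 5430.0 s = 257400 C.
n(e⁻) = Q/F = 257400 / 96500 = 2.667 mol.
Co²⁺ + 2 e⁻ → Co, so n(Co) = n(e⁻)/2 = 1.334 mol.
m = n·M = 1.334 × 58.93 = 78.6 g.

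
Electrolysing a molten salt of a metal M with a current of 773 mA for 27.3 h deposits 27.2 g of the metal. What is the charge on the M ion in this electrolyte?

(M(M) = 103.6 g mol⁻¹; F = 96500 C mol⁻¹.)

+3

Q = I·t = 0.7730 A × 98280 s = 75970 C, so n(e⁻) = 75970/96500 = 0.7873 mol.
n(M) deposited = 27.2 / 103.6 = 0.2625 mol.
Electrons per atom = n(e⁻)/n(M) = 0.7873 / 0.2625 = 3.00 ≈ 3, so the ion is M³⁺.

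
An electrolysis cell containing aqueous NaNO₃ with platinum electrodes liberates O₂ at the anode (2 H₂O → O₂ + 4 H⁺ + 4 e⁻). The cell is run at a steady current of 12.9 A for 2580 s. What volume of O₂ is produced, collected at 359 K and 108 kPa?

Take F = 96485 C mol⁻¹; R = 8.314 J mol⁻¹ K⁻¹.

Q = I·t = 12.90 A × 2580.0 s = 33280 C.
n(e⁻) = Q/F = 33280 / 96485 = 0.3449 mol.
4 electrons are transferred per O₂ molecule, so n(O₂) = 0.3449 / 4 = 0.08624 mol.
V = nRT/P = (0.08624 × 8.314 × 359) / (108 × 10³ Pa) = 0.00238 m³ = 2.38 L.

2.38 L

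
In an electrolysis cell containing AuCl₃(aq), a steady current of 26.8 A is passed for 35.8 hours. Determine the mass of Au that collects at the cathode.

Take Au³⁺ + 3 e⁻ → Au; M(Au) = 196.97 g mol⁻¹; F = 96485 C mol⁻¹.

Q = I·t = 26.80 A × 128880 s = 3454000 C.
n(e⁻) = Q/F = 3454000 / 96485 = 35.80 mol.
Au³⁺ + 3 e⁻ → Au, so n(Au) = n(e⁻)/3 = 11.93 mol.
m = n·M = 11.93 × 196.97 = 2350 g.

2350 g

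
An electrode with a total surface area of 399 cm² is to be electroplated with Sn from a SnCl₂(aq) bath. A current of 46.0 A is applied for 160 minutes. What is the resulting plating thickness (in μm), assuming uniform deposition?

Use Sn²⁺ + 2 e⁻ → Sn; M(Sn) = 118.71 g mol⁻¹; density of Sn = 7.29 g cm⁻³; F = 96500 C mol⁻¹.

934 μm

Q = I·t = 46.00 × 9600.0 = 441600 C; n(e⁻) = 4.576 mol.
n(Sn) = n(e⁻)/2 = 2.288 mol, so m = 2.288 × 118.71 = 271.6 g.
Volume = m/ρ = 271.6 / 7.29 = 37.26 cm³.
Thickness = V/A = 37.26 / 399 = 0.0934 cm = 934 μm.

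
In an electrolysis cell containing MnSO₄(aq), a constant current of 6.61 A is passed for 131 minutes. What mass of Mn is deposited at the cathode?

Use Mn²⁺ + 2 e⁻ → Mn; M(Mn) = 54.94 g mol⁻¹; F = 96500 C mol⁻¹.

Q = I·t = 6.610 A × 7860.0 s = 51950 C.
n(e⁻) = Q/F = 51950 / 96500 = 0.5384 mol.
Mn²⁺ + 2 e⁻ → Mn, so n(Mn) = n(e⁻)/2 = 0.2692 mol.
m = n·M = 0.2692 × 54.94 = 14.8 g.

14.8 g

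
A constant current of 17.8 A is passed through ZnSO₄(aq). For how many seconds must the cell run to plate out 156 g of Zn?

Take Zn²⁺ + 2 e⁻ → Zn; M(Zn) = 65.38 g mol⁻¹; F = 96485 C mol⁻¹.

25900 s

n(Zn) = m/M = 156 / 65.38 = 2.386 mol.
Each Zn atom requires 2 electrons, so n(e⁻) = 2 × 2.386 = 4.772 mol.
Q = n(e⁻)·F = 4.772 × 96485 = 460400 C.
t = Q/I = 460400 / 17.80 A = 25870 s.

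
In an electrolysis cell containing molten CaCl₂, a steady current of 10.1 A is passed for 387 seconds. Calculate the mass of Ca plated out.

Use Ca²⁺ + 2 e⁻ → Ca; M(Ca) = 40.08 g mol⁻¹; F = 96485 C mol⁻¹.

0.812 g

Q = I·t = 10.10 A × 387.00 s = 3909 C.
n(e⁻) = Q/F = 3909 / 96485 = 0.04051 mol.
Ca²⁺ + 2 e⁻ → Ca, so n(Ca) = n(e⁻)/2 = 0.02026 mol.
m = n·M = 0.02026 × 40.08 = 0.812 g.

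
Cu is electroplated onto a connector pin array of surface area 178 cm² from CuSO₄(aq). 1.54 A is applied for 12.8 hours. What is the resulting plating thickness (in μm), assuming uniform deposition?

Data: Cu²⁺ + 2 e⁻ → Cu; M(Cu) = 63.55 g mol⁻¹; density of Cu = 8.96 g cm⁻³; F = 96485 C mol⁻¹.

Q = I·t = 1.540 × 46080 = 70960 C; n(e⁻) = 0.7355 mol.
n(Cu) = n(e⁻)/2 = 0.3677 mol, so m = 0.3677 × 63.55 = 23.37 g.
Volume = m/ρ = 23.37 / 8.96 = 2.608 cm³.
Thickness = V/A = 2.608 / 178 = 0.0147 cm = 147 μm.

147 μm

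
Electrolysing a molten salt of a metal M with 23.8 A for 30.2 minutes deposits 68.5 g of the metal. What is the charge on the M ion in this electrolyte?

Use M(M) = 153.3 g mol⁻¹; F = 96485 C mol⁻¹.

Q = I·t = 23.80 A × 1812.0 s = 43130 C, so n(e⁻) = 43130/96485 = 0.4470 mol.
n(M) deposited = 68.5 / 153.3 = 0.4468 mol.
Electrons per atom = n(e⁻)/n(M) = 0.4470 / 0.4468 = 1.00 ≈ 1, so the ion is M⁺.

+1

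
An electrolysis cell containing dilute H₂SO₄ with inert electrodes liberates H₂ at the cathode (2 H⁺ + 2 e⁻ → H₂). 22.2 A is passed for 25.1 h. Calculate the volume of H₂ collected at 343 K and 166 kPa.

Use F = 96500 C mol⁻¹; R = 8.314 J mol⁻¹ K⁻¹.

Q = I·t = 22.20 A × 90360 s = 2006000 C.
n(e⁻) = Q/F = 2006000 / 96500 = 20.79 mol.
2 electrons are transferred per H₂ molecule, so n(H₂) = 20.79 / 2 = 10.39 mol.
V = nRT/P = (10.39 × 8.314 × 343) / (166 × 10³ Pa) = 0.179 m³ = 179 L.

179 L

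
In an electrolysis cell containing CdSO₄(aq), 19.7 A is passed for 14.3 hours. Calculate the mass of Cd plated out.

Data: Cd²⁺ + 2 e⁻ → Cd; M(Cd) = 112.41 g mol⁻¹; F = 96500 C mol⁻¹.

591 g

Q = I·t = 19.70 A × 51480 s = 1014000 C.
n(e⁻) = Q/F = 1014000 / 96500 = 10.51 mol.
Cd²⁺ + 2 e⁻ → Cd, so n(Cd) = n(e⁻)/2 = 5.255 mol.
m = n·M = 5.255 × 112.41 = 591 g.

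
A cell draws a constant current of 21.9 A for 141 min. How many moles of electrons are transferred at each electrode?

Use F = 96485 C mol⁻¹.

1.92 mol

Q = I·t = 21.90 A × 8460.0 s = 185300 C.
n(e⁻) = Q/F = 185300 / 96485 = 1.92 mol.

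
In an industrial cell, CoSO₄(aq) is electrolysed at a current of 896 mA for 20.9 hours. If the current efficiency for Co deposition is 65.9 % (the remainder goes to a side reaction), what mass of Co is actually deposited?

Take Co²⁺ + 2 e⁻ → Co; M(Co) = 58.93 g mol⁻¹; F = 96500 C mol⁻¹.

13.6 g

Q = I·t = 0.8960 × 75240 = 67420 C.
n(e⁻) = 67420/96500 = 0.6986 mol; theoretically n(Co) = 0.6986/2 = 0.3493 mol, m_theo = 20.58 g.
At 65.9 % efficiency, m_actual = 0.659 × 20.58 = 13.6 g.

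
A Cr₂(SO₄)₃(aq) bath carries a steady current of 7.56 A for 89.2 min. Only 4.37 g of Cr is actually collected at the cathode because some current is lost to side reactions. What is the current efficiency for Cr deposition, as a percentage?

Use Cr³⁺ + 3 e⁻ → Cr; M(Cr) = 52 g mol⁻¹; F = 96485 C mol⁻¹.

Q = I·t = 7.560 × 5352.0 = 40460 C; n(e⁻) = 40460/96485 = 0.4194 mol.
Theoretical n(Cr) = n(e⁻)/3 = 0.1398 mol, i.e. m_theo = 0.1398 × 52 = 7.269 g.
Efficiency = m_actual / m_theo = 4.37 / 7.269 = 60.1 %.

60.1 %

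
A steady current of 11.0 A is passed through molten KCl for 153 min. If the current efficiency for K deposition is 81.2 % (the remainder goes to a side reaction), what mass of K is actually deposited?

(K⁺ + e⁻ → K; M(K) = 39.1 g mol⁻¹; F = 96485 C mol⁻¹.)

Q = I·t = 11.00 × 9180.0 = 101000 C.
n(e⁻) = 101000/96485 = 1.047 mol; theoretically n(K) = 1.047/1 = 1.047 mol, m_theo = 40.92 g.
At 81.2 % efficiency, m_actual = 0.812 × 40.92 = 33.2 g.

33.2 g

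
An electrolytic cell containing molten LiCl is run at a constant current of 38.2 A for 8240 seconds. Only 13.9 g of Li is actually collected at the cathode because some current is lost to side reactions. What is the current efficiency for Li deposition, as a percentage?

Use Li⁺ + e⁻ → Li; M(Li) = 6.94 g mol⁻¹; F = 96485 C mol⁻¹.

Q = I·t = 38.20 × 8240.0 = 314800 C; n(e⁻) = 314800/96485 = 3.262 mol.
Theoretical n(Li) = n(e⁻)/1 = 3.262 mol, i.e. m_theo = 3.262 × 6.94 = 22.64 g.
Efficiency = m_actual / m_theo = 13.9 / 22.64 = 61.4 %.

61.4 %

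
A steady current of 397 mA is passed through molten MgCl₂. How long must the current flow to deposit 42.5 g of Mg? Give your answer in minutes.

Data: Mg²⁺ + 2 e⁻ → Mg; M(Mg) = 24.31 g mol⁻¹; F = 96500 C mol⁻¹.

14200 min

n(Mg) = m/M = 42.5 / 24.31 = 1.748 mol.
Each Mg atom requires 2 electrons, so n(e⁻) = 2 × 1.748 = 3.497 mol.
Q = n(e⁻)·F = 3.497 × 96500 = 337400 C.
t = Q/I = 337400 / 0.3970 A = 849900 s = 14200 min.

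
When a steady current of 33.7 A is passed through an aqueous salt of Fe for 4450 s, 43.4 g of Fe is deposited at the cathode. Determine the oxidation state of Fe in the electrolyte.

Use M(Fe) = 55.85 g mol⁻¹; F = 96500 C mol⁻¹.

Q = I·t = 33.70 A × 4450.0 s = 150000 C, so n(e⁻) = 150000/96500 = 1.554 mol.
n(Fe) deposited = 43.4 / 55.85 = 0.7771 mol.
Electrons per atom = n(e⁻)/n(Fe) = 1.554 / 0.7771 = 2.00 ≈ 2, so the ion is Fe²⁺.

+2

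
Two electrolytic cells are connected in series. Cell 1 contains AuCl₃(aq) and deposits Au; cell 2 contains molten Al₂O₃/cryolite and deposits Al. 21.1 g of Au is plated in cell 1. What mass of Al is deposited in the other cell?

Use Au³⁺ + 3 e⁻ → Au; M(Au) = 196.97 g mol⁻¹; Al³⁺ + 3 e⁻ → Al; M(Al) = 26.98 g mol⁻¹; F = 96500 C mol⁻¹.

n(Au) = 21.1 / 196.97 = 0.1071 mol.
Since Au³⁺ + 3 e⁻ → Au, n(e⁻) passed = 3 × 0.1071 = 0.3214 mol.
Cells in series carry the same charge, so the same 0.3214 mol of electrons passes through cell 2.
Al³⁺ + 3 e⁻ → Al, so n(Al) = 0.3214 / 3 = 0.1071 mol.
m(Al) = 0.1071 × 26.98 = 2.89 g.

2.89 g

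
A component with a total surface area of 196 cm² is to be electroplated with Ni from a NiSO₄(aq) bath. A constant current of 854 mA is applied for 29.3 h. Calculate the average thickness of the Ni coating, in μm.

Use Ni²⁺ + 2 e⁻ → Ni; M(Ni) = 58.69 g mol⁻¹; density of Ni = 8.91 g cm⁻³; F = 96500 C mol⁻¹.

Q = I·t = 0.8540 × 105480 = 90080 C; n(e⁻) = 0.9335 mol.
n(Ni) = n(e⁻)/2 = 0.4667 mol, so m = 0.4667 × 58.69 = 27.39 g.
Volume = m/ρ = 27.39 / 8.91 = 3.074 cm³.
Thickness = V/A = 3.074 / 196 = 0.0157 cm = 157 μm.

157 μm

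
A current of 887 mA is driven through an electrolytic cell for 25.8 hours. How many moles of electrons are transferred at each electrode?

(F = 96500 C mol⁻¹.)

0.854 mol

Q = I·t = 0.8870 A × 92880 s = 82380 C.
n(e⁻) = Q/F = 82380 / 96500 = 0.854 mol.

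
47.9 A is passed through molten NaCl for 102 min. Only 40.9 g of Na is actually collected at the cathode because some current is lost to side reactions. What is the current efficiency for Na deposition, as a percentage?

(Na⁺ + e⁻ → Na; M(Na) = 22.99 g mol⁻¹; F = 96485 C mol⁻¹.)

Q = I·t = 47.90 × 6120.0 = 293100 C; n(e⁻) = 293100/96485 = 3.038 mol.
Theoretical n(Na) = n(e⁻)/1 = 3.038 mol, i.e. m_theo = 3.038 × 22.99 = 69.85 g.
Efficiency = m_actual / m_theo = 40.9 / 69.85 = 58.6 %.

58.6 %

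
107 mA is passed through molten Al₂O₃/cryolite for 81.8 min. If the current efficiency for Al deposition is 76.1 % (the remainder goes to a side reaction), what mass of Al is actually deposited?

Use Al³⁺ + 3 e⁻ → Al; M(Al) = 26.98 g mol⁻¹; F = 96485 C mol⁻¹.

0.0373 g

Q = I·t = 0.1070 × 4908.0 = 525.2 C.
n(e⁻) = 525.2/96485 = 0.005443 mol; theoretically n(Al) = 0.005443/3 = 0.001814 mol, m_theo = 0.04895 g.
At 76.1 % efficiency, m_actual = 0.761 × 0.04895 = 0.0373 g.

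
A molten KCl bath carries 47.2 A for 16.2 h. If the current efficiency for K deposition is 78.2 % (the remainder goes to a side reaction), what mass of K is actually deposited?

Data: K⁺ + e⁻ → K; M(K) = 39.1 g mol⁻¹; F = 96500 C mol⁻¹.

Q = I·t = 47.20 × 58320 = 2753000 C.
n(e⁻) = 2753000/96500 = 28.53 mol; theoretically n(K) = 28.53/1 = 28.53 mol, m_theo = 1115 g.
At 78.2 % efficiency, m_actual = 0.782 × 1115 = 872 g.

872 g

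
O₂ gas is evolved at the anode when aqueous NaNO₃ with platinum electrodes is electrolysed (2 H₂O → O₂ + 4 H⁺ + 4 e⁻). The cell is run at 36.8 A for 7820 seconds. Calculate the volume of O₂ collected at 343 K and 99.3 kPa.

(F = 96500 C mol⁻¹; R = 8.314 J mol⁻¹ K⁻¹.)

21.4 L

Q = I·t = 36.80 A × 7820.0 s = 287800 C.
n(e⁻) = Q/F = 287800 / 96500 = 2.982 mol.
4 electrons are transferred per O₂ molecule, so n(O₂) = 2.982 / 4 = 0.7455 mol.
V = nRT/P = (0.7455 × 8.314 × 343) / (99.3 × 10³ Pa) = 0.0214 m³ = 21.4 L.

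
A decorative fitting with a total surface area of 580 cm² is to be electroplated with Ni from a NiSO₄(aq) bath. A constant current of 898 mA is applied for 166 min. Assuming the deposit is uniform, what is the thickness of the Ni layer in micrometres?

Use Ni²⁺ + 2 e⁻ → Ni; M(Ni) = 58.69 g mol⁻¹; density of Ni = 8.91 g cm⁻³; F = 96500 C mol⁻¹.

Q = I·t = 0.8980 × 9960.0 = 8944 C; n(e⁻) = 0.09268 mol.
n(Ni) = n(e⁻)/2 = 0.04634 mol, so m = 0.04634 × 58.69 = 2.720 g.
Volume = m/ρ = 2.720 / 8.91 = 0.3053 cm³.
Thickness = V/A = 0.3053 / 580 = 5.26 × 10⁻⁴ cm = 5.26 μm.

5.26 μm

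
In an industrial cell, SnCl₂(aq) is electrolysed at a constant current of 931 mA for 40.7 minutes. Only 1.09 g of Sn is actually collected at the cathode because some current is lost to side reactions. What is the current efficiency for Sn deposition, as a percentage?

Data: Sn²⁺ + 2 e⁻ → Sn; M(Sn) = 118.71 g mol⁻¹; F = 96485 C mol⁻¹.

77.9 %

Q = I·t = 0.9310 × 2442.0 = 2274 C; n(e⁻) = 2274/96485 = 0.02356 mol.
Theoretical n(Sn) = n(e⁻)/2 = 0.01178 mol, i.e. m_theo = 0.01178 × 118.71 = 1.399 g.
Efficiency = m_actual / m_theo = 1.09 / 1.399 = 77.9 %.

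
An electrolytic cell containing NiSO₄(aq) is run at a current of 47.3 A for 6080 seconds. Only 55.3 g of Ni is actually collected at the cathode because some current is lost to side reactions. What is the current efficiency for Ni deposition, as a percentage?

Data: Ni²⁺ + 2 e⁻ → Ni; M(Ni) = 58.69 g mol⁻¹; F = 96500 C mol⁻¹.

63.2 %

Q = I·t = 47.30 × 6080.0 = 287600 C; n(e⁻) = 287600/96500 = 2.980 mol.
Theoretical n(Ni) = n(e⁻)/2 = 1.490 mol, i.e. m_theo = 1.490 × 58.69 = 87.45 g.
Efficiency = m_actual / m_theo = 55.3 / 87.45 = 63.2 %.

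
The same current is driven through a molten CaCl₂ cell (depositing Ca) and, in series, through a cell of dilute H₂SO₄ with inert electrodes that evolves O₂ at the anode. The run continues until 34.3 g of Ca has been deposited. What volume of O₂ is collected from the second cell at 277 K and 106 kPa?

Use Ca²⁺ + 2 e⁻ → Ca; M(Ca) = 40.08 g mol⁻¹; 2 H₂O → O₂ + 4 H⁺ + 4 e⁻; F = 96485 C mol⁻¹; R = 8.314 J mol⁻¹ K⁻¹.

9.30 L

n(Ca) = 34.3 / 40.08 = 0.8558 mol, so n(e⁻) = 2 × 0.8558 = 1.712 mol.
The cells are in series, so the same 1.712 mol of electrons passes through the second cell.
2 H₂O → O₂ + 4 H⁺ + 4 e⁻ — 4 mol e⁻ per mol O₂, so n(O₂) = 1.712/4 = 0.4279 mol.
V = nRT/P = (0.4279 × 8.314 × 277) / (106 × 10³) = 0.00930 m³ = 9.30 L.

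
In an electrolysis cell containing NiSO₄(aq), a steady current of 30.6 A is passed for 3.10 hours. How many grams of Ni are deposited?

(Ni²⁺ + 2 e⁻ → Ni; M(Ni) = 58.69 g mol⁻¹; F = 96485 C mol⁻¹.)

Q = I·t = 30.60 A × 11160 s = 341500 C.
n(e⁻) = Q/F = 341500 / 96485 = 3.539 mol.
Ni²⁺ + 2 e⁻ → Ni, so n(Ni) = n(e⁻)/2 = 1.770 mol.
m = n·M = 1.770 × 58.69 = 104 g.

104 g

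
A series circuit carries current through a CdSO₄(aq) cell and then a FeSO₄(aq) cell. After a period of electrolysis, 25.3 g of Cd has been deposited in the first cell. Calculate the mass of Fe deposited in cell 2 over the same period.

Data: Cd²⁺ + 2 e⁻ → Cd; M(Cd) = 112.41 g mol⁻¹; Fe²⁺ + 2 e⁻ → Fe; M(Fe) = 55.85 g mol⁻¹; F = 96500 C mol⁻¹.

n(Cd) = 25.3 / 112.41 = 0.2251 mol.
Since Cd²⁺ + 2 e⁻ → Cd, n(e⁻) passed = 2 × 0.2251 = 0.4501 mol.
Cells in series carry the same charge, so the same 0.4501 mol of electrons passes through cell 2.
Fe²⁺ + 2 e⁻ → Fe, so n(Fe) = 0.4501 / 2 = 0.2251 mol.
m(Fe) = 0.2251 × 55.85 = 12.6 g.

12.6 g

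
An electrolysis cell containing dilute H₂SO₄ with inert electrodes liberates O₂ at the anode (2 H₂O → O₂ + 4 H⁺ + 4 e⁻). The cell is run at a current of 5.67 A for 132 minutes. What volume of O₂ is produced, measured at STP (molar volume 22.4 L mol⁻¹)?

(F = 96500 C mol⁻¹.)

2.61 L

Q = I·t = 5.670 A × 7920.0 s = 44910 C.
n(e⁻) = Q/F = 44910 / 96500 = 0.4654 mol.
4 electrons are transferred per O₂ molecule, so n(O₂) = 0.4654 / 4 = 0.1163 mol.
V = n × V_m = 0.1163 × 22.4 = 2.61 L.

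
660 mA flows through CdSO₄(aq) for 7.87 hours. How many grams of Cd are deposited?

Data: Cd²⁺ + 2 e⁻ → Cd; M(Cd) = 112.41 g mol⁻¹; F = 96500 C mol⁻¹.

Q = I·t = 0.6600 A × 28332 s = 18700 C.
n(e⁻) = Q/F = 18700 / 96500 = 0.1938 mol.
Cd²⁺ + 2 e⁻ → Cd, so n(Cd) = n(e⁻)/2 = 0.09689 mol.
m = n·M = 0.09689 × 112.41 = 10.9 g.

10.9 g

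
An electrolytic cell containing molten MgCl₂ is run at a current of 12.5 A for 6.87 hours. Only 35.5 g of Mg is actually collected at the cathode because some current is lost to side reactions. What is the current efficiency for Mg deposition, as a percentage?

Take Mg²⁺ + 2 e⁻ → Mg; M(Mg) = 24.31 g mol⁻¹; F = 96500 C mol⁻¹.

91.2 %

Q = I·t = 12.50 × 24732 = 309200 C; n(e⁻) = 309200/96500 = 3.204 mol.
Theoretical n(Mg) = n(e⁻)/2 = 1.602 mol, i.e. m_theo = 1.602 × 24.31 = 38.94 g.
Efficiency = m_actual / m_theo = 35.5 / 38.94 = 91.2 %.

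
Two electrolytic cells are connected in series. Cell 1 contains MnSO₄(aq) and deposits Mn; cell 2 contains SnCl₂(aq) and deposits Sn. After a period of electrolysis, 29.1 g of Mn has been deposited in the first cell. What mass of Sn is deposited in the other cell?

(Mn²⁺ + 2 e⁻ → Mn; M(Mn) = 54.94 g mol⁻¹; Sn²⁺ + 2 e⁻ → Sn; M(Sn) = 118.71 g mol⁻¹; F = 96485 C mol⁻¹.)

n(Mn) = 29.1 / 54.94 = 0.5297 mol.
Since Mn²⁺ + 2 e⁻ → Mn, n(e⁻) passed = 2 × 0.5297 = 1.059 mol.
Cells in series carry the same charge, so the same 1.059 mol of electrons passes through cell 2.
Sn²⁺ + 2 e⁻ → Sn, so n(Sn) = 1.059 / 2 = 0.5297 mol.
m(Sn) = 0.5297 × 118.71 = 62.9 g.

62.9 g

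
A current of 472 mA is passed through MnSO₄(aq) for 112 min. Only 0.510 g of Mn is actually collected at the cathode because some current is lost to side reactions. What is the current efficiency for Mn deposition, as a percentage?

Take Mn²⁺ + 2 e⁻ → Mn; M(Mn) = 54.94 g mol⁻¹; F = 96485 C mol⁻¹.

56.5 %

Q = I·t = 0.4720 × 6720.0 = 3172 C; n(e⁻) = 3172/96485 = 0.03287 mol.
Theoretical n(Mn) = n(e⁻)/2 = 0.01644 mol, i.e. m_theo = 0.01644 × 54.94 = 0.9030 g.
Efficiency = m_actual / m_theo = 0.510 / 0.9030 = 56.5 %.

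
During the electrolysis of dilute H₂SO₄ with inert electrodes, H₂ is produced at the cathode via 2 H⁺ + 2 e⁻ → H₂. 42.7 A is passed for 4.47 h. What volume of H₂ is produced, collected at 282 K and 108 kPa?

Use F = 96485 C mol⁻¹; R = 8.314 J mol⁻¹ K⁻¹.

77.3 L

Q = I·t = 42.70 A × 16092 s = 687100 C.
n(e⁻) = Q/F = 687100 / 96485 = 7.122 mol.
2 electrons are transferred per H₂ molecule, so n(H₂) = 7.122 / 2 = 3.561 mol.
V = nRT/P = (3.561 × 8.314 × 282) / (108 × 10³ Pa) = 0.0773 m³ = 77.3 L.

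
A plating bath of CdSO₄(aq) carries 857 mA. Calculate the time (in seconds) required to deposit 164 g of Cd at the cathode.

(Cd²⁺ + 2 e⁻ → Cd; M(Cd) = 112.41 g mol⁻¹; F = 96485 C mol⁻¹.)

n(Cd) = m/M = 164 / 112.41 = 1.459 mol.
Each Cd atom requires 2 electrons, so n(e⁻) = 2 × 1.459 = 2.918 mol.
Q = n(e⁻)·F = 2.918 × 96485 = 281500 C.
t = Q/I = 281500 / 0.8570 A = 328500 s.

3.29 × 10⁵ s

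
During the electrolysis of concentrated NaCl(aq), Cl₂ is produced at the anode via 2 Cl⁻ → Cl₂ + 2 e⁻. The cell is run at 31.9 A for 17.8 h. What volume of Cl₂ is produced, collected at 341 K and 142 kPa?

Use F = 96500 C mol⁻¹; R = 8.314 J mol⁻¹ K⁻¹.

Q = I·t = 31.90 A × 64080 s = 2044000 C.
n(e⁻) = Q/F = 2044000 / 96500 = 21.18 mol.
2 electrons are transferred per Cl₂ molecule, so n(Cl₂) = 21.18 / 2 = 10.59 mol.
V = nRT/P = (10.59 × 8.314 × 341) / (142 × 10³ Pa) = 0.211 m³ = 211 L.

211 L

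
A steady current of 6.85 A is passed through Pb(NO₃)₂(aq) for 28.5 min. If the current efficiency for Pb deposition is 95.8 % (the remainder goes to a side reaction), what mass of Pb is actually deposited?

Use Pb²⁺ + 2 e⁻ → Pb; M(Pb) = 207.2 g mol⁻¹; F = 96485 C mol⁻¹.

12.0 g

Q = I·t = 6.850 × 1710.0 = 11710 C.
n(e⁻) = 11710/96485 = 0.1214 mol; theoretically n(Pb) = 0.1214/2 = 0.06070 mol, m_theo = 12.58 g.
At 95.8 % efficiency, m_actual = 0.958 × 12.58 = 12.0 g.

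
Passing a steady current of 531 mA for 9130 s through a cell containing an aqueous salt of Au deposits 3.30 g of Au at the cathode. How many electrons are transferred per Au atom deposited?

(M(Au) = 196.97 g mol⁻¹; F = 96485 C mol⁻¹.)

3

Q = I·t = 0.5310 A × 9130.0 s = 4848 C, so n(e⁻) = 4848/96485 = 0.05025 mol.
n(Au) deposited = 3.30 / 196.97 = 0.01675 mol.
Electrons per atom = n(e⁻)/n(Au) = 0.05025 / 0.01675 = 3.00 ≈ 3, so the ion is Au³⁺.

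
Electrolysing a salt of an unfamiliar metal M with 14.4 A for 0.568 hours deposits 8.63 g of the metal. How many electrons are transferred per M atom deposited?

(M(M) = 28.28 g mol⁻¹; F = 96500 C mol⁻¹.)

1

Q = I·t = 14.40 A × 2044.8 s = 29450 C, so n(e⁻) = 29450/96500 = 0.3051 mol.
n(M) deposited = 8.63 / 28.28 = 0.3052 mol.
Electrons per atom = n(e⁻)/n(M) = 0.3051 / 0.3052 = 1.00 ≈ 1, so the ion is M⁺.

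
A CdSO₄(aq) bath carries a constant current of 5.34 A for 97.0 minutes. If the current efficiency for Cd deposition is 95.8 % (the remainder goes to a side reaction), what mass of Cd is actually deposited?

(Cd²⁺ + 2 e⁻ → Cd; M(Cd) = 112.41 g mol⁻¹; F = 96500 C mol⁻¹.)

Q = I·t = 5.340 × 5820.0 = 31080 C.
n(e⁻) = 31080/96500 = 0.3221 mol; theoretically n(Cd) = 0.3221/2 = 0.1610 mol, m_theo = 18.10 g.
At 95.8 % efficiency, m_actual = 0.958 × 18.10 = 17.3 g.

17.3 g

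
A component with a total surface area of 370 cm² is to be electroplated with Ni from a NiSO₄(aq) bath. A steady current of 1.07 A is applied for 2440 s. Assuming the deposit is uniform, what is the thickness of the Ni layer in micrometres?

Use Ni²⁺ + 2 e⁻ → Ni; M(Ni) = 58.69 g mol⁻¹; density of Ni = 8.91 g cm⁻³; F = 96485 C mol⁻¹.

Q = I·t = 1.070 × 2440.0 = 2611 C; n(e⁻) = 0.02706 mol.
n(Ni) = n(e⁻)/2 = 0.01353 mol, so m = 0.01353 × 58.69 = 0.7941 g.
Volume = m/ρ = 0.7941 / 8.91 = 0.08912 cm³.
Thickness = V/A = 0.08912 / 370 = 2.41 × 10⁻⁴ cm = 2.41 μm.

2.41 μm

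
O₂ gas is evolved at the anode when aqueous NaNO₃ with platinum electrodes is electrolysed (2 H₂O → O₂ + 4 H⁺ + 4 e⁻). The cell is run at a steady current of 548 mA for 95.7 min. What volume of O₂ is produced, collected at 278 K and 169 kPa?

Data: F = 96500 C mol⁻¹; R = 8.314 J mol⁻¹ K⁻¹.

0.111 L

Q = I·t = 0.5480 A × 5742.0 s = 3147 C.
n(e⁻) = Q/F = 3147 / 96500 = 0.03261 mol.
4 electrons are transferred per O₂ molecule, so n(O₂) = 0.03261 / 4 = 0.008152 mol.
V = nRT/P = (0.008152 × 8.314 × 278) / (169 × 10³ Pa) = 1.11 × 10⁻⁴ m³ = 0.111 L.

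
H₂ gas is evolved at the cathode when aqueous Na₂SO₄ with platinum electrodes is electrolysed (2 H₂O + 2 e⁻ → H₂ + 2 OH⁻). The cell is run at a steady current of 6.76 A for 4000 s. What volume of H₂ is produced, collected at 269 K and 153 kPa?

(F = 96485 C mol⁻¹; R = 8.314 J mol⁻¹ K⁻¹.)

Q = I·t = 6.760 A × 4000.0 s = 27040 C.
n(e⁻) = Q/F = 27040 / 96485 = 0.2803 mol.
2 electrons are transferred per H₂ molecule, so n(H₂) = 0.2803 / 2 = 0.1401 mol.
V = nRT/P = (0.1401 × 8.314 × 269) / (153 × 10³ Pa) = 0.00205 m³ = 2.05 L.

2.05 L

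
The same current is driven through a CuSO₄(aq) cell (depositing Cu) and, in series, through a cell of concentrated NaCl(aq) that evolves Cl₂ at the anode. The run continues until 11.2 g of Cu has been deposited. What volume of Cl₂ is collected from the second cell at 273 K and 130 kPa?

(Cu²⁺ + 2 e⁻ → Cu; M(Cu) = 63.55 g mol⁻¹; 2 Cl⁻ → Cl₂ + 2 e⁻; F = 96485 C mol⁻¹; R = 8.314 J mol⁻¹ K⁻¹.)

3.08 L

n(Cu) = 11.2 / 63.55 = 0.1762 mol, so n(e⁻) = 2 × 0.1762 = 0.3525 mol.
The cells are in series, so the same 0.3525 mol of electrons passes through the second cell.
2 Cl⁻ → Cl₂ + 2 e⁻ — 2 mol e⁻ per mol Cl₂, so n(Cl₂) = 0.3525/2 = 0.1762 mol.
V = nRT/P = (0.1762 × 8.314 × 273) / (130 × 10³) = 0.00308 m³ = 3.08 L.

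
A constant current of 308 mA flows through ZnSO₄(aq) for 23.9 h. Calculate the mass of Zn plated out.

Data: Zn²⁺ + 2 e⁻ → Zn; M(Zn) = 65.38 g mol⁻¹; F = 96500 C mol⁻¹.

8.98 g

Q = I·t = 0.3080 A × 86040 s = 26500 C.
n(e⁻) = Q/F = 26500 / 96500 = 0.2746 mol.
Zn²⁺ + 2 e⁻ → Zn, so n(Zn) = n(e⁻)/2 = 0.1373 mol.
m = n·M = 0.1373 × 65.38 = 8.98 g.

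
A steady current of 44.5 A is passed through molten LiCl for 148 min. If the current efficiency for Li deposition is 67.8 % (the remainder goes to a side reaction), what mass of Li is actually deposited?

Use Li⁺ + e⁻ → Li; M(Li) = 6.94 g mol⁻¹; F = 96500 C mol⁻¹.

Q = I·t = 44.50 × 8880.0 = 395200 C.
n(e⁻) = 395200/96500 = 4.095 mol; theoretically n(Li) = 4.095/1 = 4.095 mol, m_theo = 28.42 g.
At 67.8 % efficiency, m_actual = 0.678 × 28.42 = 19.3 g.

19.3 g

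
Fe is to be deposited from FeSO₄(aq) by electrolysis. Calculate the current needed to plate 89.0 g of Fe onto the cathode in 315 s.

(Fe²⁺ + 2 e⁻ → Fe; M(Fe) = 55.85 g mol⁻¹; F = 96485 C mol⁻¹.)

n(Fe) = 89.0 / 55.85 = 1.594 mol.
n(e⁻) = 2 × 1.594 = 3.187 mol.
Q = n(e⁻)·F = 3.187 × 96485 = 307500 C.
I = Q/t = 307500 / 315.00 s = 976 A.

976 A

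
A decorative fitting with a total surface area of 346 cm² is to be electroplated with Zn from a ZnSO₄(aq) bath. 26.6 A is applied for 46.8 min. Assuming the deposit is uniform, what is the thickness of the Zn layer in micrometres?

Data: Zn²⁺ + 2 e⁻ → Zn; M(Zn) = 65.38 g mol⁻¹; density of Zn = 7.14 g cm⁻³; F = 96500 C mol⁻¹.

Q = I·t = 26.60 × 2808.0 = 74690 C; n(e⁻) = 0.7740 mol.
n(Zn) = n(e⁻)/2 = 0.3870 mol, so m = 0.3870 × 65.38 = 25.30 g.
Volume = m/ρ = 25.30 / 7.14 = 3.544 cm³.
Thickness = V/A = 3.544 / 346 = 0.0102 cm = 102 μm.

102 μm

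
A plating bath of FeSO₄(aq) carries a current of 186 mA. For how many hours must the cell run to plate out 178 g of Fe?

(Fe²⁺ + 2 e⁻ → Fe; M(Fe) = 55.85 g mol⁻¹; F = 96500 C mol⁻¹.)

n(Fe) = m/M = 178 / 55.85 = 3.187 mol.
Each Fe atom requires 2 electrons, so n(e⁻) = 2 × 3.187 = 6.374 mol.
Q = n(e⁻)·F = 6.374 × 96500 = 615100 C.
t = Q/I = 615100 / 0.1860 A = 3307000 s = 919 h.

919 h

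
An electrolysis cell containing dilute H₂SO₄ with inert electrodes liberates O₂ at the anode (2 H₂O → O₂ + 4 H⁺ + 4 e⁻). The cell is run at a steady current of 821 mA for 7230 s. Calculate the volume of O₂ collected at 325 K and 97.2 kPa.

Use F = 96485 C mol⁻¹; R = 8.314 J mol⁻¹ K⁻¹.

0.428 L

Q = I·t = 0.8210 A × 7230.0 s = 5936 C.
n(e⁻) = Q/F = 5936 / 96485 = 0.06152 mol.
4 electrons are transferred per O₂ molecule, so n(O₂) = 0.06152 / 4 = 0.01538 mol.
V = nRT/P = (0.01538 × 8.314 × 325) / (97.2 × 10³ Pa) = 4.28 × 10⁻⁴ m³ = 0.428 L.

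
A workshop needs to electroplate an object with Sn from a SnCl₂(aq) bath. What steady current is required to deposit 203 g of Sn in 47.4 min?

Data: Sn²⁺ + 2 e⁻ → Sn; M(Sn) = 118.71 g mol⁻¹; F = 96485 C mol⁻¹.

n(Sn) = 203 / 118.71 = 1.710 mol.
n(e⁻) = 2 × 1.710 = 3.420 mol.
Q = n(e⁻)·F = 3.420 × 96485 = 330000 C.
I = Q/t = 330000 / 2844.0 s = 116 A.

116 A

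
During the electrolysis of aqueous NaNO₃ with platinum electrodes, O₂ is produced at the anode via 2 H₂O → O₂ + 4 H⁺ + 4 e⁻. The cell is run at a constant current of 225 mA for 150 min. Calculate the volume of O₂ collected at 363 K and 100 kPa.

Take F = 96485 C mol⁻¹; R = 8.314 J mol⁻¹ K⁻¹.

Q = I·t = 0.2250 A × 9000.0 s = 2025 C.
n(e⁻) = Q/F = 2025 / 96485 = 0.02099 mol.
4 electrons are transferred per O₂ molecule, so n(O₂) = 0.02099 / 4 = 0.005247 mol.
V = nRT/P = (0.005247 × 8.314 × 363) / (100 × 10³ Pa) = 1.58 × 10⁻⁴ m³ = 0.158 L.

0.158 L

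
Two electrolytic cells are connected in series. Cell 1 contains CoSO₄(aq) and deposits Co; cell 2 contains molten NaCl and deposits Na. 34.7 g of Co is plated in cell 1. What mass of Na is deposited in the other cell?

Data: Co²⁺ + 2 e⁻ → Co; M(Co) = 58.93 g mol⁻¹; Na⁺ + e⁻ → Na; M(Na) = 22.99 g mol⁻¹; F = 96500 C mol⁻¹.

n(Co) = 34.7 / 58.93 = 0.5888 mol.
Since Co²⁺ + 2 e⁻ → Co, n(e⁻) passed = 2 × 0.5888 = 1.178 mol.
Cells in series carry the same charge, so the same 1.178 mol of electrons passes through cell 2.
Na⁺ + e⁻ → Na, so n(Na) = 1.178 / 1 = 1.178 mol.
m(Na) = 1.178 × 22.99 = 27.1 g.

27.1 g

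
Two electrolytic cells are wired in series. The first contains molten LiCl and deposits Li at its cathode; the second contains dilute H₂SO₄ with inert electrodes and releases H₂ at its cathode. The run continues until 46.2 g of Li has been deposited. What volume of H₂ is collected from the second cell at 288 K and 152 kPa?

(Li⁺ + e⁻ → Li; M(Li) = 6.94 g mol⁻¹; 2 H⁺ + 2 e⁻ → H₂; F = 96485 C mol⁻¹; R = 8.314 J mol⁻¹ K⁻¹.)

n(Li) = 46.2 / 6.94 = 6.657 mol, so n(e⁻) = 1 × 6.657 = 6.657 mol.
The cells are in series, so the same 6.657 mol of electrons passes through the second cell.
2 H⁺ + 2 e⁻ → H₂ — 2 mol e⁻ per mol H₂, so n(H₂) = 6.657/2 = 3.329 mol.
V = nRT/P = (3.329 × 8.314 × 288) / (152 × 10³) = 0.0524 m³ = 52.4 L.

52.4 L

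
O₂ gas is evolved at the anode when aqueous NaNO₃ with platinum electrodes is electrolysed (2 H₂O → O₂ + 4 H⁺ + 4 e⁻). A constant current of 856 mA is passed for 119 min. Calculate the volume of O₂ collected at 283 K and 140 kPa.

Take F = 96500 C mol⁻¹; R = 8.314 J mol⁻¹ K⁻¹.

Q = I·t = 0.8560 A × 7140.0 s = 6112 C.
n(e⁻) = Q/F = 6112 / 96500 = 0.06334 mol.
4 electrons are transferred per O₂ molecule, so n(O₂) = 0.06334 / 4 = 0.01583 mol.
V = nRT/P = (0.01583 × 8.314 × 283) / (140 × 10³ Pa) = 2.66 × 10⁻⁴ m³ = 0.266 L.

0.266 L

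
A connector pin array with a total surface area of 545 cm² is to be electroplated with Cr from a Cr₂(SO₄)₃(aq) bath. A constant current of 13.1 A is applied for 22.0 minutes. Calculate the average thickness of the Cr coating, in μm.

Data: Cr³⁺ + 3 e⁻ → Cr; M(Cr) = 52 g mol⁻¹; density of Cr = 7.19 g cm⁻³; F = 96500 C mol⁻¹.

Q = I·t = 13.10 × 1320.0 = 17290 C; n(e⁻) = 0.1792 mol.
n(Cr) = n(e⁻)/3 = 0.05973 mol, so m = 0.05973 × 52 = 3.106 g.
Volume = m/ρ = 3.106 / 7.19 = 0.4320 cm³.
Thickness = V/A = 0.4320 / 545 = 7.93 × 10⁻⁴ cm = 7.93 μm.

7.93 μm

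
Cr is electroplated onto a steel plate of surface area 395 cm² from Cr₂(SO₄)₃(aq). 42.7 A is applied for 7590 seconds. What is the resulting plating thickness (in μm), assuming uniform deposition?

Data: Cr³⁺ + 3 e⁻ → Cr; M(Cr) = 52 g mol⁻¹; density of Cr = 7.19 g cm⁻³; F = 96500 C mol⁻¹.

205 μm

Q = I·t = 42.70 × 7590.0 = 324100 C; n(e⁻) = 3.358 mol.
n(Cr) = n(e⁻)/3 = 1.119 mol, so m = 1.119 × 52 = 58.21 g.
Volume = m/ρ = 58.21 / 7.19 = 8.096 cm³.
Thickness = V/A = 8.096 / 395 = 0.0205 cm = 205 μm.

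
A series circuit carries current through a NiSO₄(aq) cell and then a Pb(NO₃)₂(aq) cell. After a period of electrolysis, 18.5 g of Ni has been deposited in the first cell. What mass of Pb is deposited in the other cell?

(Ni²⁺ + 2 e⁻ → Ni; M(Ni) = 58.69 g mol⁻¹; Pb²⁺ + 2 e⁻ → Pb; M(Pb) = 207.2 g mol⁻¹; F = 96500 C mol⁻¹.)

65.3 g

n(Ni) = 18.5 / 58.69 = 0.3152 mol.
Since Ni²⁺ + 2 e⁻ → Ni, n(e⁻) passed = 2 × 0.3152 = 0.6304 mol.
Cells in series carry the same charge, so the same 0.6304 mol of electrons passes through cell 2.
Pb²⁺ + 2 e⁻ → Pb, so n(Pb) = 0.6304 / 2 = 0.3152 mol.
m(Pb) = 0.3152 × 207.2 = 65.3 g.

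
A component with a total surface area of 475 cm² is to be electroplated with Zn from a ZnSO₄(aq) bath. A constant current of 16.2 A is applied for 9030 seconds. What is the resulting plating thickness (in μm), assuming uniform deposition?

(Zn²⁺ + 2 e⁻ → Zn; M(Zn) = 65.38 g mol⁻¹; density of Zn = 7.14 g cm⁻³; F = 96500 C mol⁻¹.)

Q = I·t = 16.20 × 9030.0 = 146300 C; n(e⁻) = 1.516 mol.
n(Zn) = n(e⁻)/2 = 0.7580 mol, so m = 0.7580 × 65.38 = 49.56 g.
Volume = m/ρ = 49.56 / 7.14 = 6.941 cm³.
Thickness = V/A = 6.941 / 475 = 0.0146 cm = 146 μm.

146 μm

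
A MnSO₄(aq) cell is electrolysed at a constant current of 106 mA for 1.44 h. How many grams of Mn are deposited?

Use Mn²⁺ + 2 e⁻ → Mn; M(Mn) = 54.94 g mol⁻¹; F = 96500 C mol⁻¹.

0.156 g

Q = I·t = 0.1060 A × 5184.0 s = 549.5 C.
n(e⁻) = Q/F = 549.5 / 96500 = 0.005694 mol.
Mn²⁺ + 2 e⁻ → Mn, so n(Mn) = n(e⁻)/2 = 0.002847 mol.
m = n·M = 0.002847 × 54.94 = 0.156 g.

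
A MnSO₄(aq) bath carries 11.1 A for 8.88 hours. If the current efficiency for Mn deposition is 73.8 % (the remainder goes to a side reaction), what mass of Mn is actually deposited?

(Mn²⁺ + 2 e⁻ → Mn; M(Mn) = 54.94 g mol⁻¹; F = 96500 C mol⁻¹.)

Q = I·t = 11.10 × 31968 = 354800 C.
n(e⁻) = 354800/96500 = 3.677 mol; theoretically n(Mn) = 3.677/2 = 1.839 mol, m_theo = 101.0 g.
At 73.8 % efficiency, m_actual = 0.738 × 101.0 = 74.5 g.

74.5 g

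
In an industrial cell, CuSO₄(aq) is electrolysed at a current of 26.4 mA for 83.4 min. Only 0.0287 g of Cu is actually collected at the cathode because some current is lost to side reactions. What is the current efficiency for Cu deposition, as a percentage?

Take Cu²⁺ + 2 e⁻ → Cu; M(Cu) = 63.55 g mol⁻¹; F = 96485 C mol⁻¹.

66.0 %

Q = I·t = 0.02640 × 5004.0 = 132.1 C; n(e⁻) = 132.1/96485 = 0.001369 mol.
Theoretical n(Cu) = n(e⁻)/2 = 0.0006846 mol, i.e. m_theo = 0.0006846 × 63.55 = 0.04351 g.
Efficiency = m_actual / m_theo = 0.0287 / 0.04351 = 66.0 %.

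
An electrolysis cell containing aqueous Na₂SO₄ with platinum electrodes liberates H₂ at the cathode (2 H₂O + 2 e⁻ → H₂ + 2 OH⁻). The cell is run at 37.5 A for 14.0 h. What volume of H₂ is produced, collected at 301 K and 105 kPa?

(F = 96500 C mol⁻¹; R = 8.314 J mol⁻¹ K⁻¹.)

233 L

Q = I·t = 37.50 A × 50400 s = 1890000 C.
n(e⁻) = Q/F = 1890000 / 96500 = 19.59 mol.
2 electrons are transferred per H₂ molecule, so n(H₂) = 19.59 / 2 = 9.793 mol.
V = nRT/P = (9.793 × 8.314 × 301) / (105 × 10³ Pa) = 0.233 m³ = 233 L.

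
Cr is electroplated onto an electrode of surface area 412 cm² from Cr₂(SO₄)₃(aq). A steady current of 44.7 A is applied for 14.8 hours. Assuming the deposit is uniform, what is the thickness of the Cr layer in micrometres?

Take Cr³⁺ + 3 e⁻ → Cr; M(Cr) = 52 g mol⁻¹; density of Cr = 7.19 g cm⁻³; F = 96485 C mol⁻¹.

1440 μm

Q = I·t = 44.70 × 53280 = 2382000 C; n(e⁻) = 24.68 mol.
n(Cr) = n(e⁻)/3 = 8.228 mol, so m = 8.228 × 52 = 427.9 g.
Volume = m/ρ = 427.9 / 7.19 = 59.51 cm³.
Thickness = V/A = 59.51 / 412 = 0.144 cm = 1440 μm.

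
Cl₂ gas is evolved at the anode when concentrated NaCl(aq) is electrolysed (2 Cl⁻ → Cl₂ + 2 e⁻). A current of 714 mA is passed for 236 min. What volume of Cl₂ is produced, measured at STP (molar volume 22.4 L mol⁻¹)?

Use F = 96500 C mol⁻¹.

Q = I·t = 0.7140 A × 14160 s = 10110 C.
n(e⁻) = Q/F = 10110 / 96500 = 0.1048 mol.
2 electrons are transferred per Cl₂ molecule, so n(Cl₂) = 0.1048 / 2 = 0.05238 mol.
V = n × V_m = 0.05238 × 22.4 = 1.17 L.

1.17 L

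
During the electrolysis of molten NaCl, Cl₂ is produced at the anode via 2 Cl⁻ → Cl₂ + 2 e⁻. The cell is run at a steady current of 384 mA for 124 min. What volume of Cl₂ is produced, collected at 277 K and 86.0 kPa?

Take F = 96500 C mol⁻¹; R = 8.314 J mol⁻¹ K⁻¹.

Q = I·t = 0.3840 A × 7440.0 s = 2857 C.
n(e⁻) = Q/F = 2857 / 96500 = 0.02961 mol.
2 electrons are transferred per Cl₂ molecule, so n(Cl₂) = 0.02961 / 2 = 0.01480 mol.
V = nRT/P = (0.01480 × 8.314 × 277) / (86.0 × 10³ Pa) = 3.96 × 10⁻⁴ m³ = 0.396 L.

0.396 L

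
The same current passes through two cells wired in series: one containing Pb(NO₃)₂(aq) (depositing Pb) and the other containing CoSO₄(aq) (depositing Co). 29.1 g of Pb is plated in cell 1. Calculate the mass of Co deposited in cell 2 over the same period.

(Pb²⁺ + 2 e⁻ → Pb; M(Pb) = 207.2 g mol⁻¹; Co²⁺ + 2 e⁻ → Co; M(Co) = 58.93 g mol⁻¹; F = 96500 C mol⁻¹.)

8.28 g

n(Pb) = 29.1 / 207.2 = 0.1404 mol.
Since Pb²⁺ + 2 e⁻ → Pb, n(e⁻) passed = 2 × 0.1404 = 0.2809 mol.
Cells in series carry the same charge, so the same 0.2809 mol of electrons passes through cell 2.
Co²⁺ + 2 e⁻ → Co, so n(Co) = 0.2809 / 2 = 0.1404 mol.
m(Co) = 0.1404 × 58.93 = 8.28 g.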